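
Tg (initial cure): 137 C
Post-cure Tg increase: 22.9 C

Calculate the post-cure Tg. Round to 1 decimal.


Post-cure Tg = 137 + 22.9 = 159.9 C

159.9


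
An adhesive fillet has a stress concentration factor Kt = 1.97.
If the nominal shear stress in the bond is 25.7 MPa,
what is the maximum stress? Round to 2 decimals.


Max stress = 25.7 * 1.97 = 50.63 MPa

50.63


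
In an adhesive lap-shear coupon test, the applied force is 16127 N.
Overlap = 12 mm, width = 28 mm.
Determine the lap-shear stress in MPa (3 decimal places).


stress = F / (overlap * width)
= 16127 / (12 * 28)
= 47.997 MPa

47.997


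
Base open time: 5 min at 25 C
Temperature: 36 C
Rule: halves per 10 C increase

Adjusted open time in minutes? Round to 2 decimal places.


Acceleration = 2^((36-25)/10) = 2.1435
Open time = 5 / 2.1435 = 2.33 min

2.33


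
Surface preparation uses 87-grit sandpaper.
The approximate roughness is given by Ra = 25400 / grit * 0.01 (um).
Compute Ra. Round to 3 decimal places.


Ra = 25400 / 87 * 0.01
= 254 / 87
= 2.920 um

2.920


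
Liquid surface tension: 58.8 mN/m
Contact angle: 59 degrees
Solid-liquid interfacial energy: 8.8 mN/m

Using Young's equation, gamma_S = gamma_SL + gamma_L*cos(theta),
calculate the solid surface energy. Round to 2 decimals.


gamma_S = 8.8 + 58.8 * cos(59)
= 39.08 mN/m

39.08


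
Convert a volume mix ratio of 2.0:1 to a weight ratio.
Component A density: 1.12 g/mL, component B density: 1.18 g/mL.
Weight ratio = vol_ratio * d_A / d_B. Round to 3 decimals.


= 2.0 * 1.12 / 1.18 = 1.898

1.898


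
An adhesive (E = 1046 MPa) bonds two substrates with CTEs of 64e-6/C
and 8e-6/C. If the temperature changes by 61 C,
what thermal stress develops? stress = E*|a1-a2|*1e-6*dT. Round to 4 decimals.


Stress = 1046 * |64 - 8| * 1e-6 * 61
= 3.5731 MPa

3.5731


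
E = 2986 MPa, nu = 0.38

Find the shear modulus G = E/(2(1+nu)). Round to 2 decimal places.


G = 2986 / (2 * 1.38)
= 1081.88 MPa

1081.88


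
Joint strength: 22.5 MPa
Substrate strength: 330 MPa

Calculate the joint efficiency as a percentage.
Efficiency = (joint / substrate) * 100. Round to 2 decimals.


Efficiency = (22.5 / 330) * 100 = 6.82%

6.82


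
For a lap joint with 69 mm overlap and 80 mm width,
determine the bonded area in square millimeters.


Area = 69 * 80 = 5520 mm^2

5520


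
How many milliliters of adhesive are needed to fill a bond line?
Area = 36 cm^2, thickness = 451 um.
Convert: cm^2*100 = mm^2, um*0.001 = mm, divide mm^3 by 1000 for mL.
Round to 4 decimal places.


= (36 * 100) * (451 * 0.001) / 1000
= 1.6236 mL

1.6236


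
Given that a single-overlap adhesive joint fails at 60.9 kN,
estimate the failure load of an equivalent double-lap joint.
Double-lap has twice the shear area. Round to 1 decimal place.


Double-lap factor = 2
Expected load = 60.9 * 2 = 121.8 kN

121.8


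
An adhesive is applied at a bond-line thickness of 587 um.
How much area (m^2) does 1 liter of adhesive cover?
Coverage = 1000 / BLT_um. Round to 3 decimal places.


Coverage = 1000 / 587 = 1.704 m^2

1.704


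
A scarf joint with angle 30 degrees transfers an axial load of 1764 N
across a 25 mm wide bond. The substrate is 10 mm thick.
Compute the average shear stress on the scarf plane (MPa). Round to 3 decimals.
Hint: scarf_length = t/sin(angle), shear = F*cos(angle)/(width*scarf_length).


scarf_length = 10 / sin(30 deg) = 20.0000 mm
cos(30 deg) = 0.866025
shear stress = 1764 * 0.866025 / (25 * 20.0000)
= 3.055 MPa

3.055


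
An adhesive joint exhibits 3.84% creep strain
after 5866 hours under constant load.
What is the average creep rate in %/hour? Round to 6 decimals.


Creep rate = strain / time
= 3.84 / 5866
= 0.000655 %/h

0.000655


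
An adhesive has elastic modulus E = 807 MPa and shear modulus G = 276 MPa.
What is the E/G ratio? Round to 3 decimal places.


E/G = 807 / 276 = 2.924

2.924


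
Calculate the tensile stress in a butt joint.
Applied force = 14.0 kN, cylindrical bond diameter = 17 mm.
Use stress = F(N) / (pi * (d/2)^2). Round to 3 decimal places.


A = pi * 8.5^2 = 226.9801 mm^2
sigma = 14000.0 / 226.9801 = 61.679 MPa

61.679


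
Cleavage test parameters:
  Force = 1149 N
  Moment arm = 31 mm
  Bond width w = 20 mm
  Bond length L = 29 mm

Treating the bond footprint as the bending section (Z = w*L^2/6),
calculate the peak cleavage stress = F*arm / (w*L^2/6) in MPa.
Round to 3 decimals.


M = 1149 * 31 = 35619 N*mm
Z = 20 * 29^2 / 6 = 16820 / 6 mm^3
sigma = M / Z = 6 * 35619 / 16820 = 213714 / 16820
= 12.706 MPa

12.706


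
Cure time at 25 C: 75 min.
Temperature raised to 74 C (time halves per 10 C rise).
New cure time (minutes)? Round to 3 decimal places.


Acceleration factor = 2^(49/10) = 29.8571
New time = 75 / 29.8571 = 2.512 min

2.512


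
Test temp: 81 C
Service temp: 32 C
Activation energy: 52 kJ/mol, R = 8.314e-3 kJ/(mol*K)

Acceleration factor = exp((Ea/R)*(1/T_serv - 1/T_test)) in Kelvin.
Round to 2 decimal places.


AF = exp((52/0.008314)*(1/305.15 - 1/354.15))
= 17.05

17.05


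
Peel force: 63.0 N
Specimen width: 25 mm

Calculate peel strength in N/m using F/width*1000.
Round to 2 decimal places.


Peel strength = 63.0 / 25 * 1000 = 2520.00 N/m

2520.00


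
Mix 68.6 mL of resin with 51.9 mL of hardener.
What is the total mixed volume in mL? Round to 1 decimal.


Total = 68.6 + 51.9 = 120.5 mL

120.5


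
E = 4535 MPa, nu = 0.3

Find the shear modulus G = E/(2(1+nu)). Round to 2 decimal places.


G = 4535 / (2 * 1.30)
= 1744.23 MPa

1744.23


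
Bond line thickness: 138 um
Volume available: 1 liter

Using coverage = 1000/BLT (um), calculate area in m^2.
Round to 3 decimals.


1 L = 1e6 mm^3, thickness = 138 um = 0.138 mm
Area = 1e6 / 0.138 mm^2 = (1e6 / 0.138) / 1e6 m^2 = 1000 / 138 m^2
= 7.246 m^2

7.246


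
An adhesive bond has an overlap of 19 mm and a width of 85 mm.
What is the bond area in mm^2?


Bond area = overlap * width
= 19 * 85
= 1615 mm^2

1615


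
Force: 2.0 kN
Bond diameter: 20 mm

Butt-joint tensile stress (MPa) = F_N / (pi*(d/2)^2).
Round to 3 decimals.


F_N = 2.0 * 1000 = 2000.0 N
A = pi*(10.0)^2 = 314.1593 mm^2
stress = 2000.0 / 314.1593 = 6.366 MPa

6.366


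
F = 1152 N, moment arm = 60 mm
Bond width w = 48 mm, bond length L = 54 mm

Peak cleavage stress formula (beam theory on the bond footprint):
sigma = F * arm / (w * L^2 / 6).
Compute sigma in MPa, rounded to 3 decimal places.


sigma = (1152 * 60) / (48 * 2916 / 6)
= 69120 * 6 / 139968
= 414720 / 139968
= 2.963 MPa

2.963


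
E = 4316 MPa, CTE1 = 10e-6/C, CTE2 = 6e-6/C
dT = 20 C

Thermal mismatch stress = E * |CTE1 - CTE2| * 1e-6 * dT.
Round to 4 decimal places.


= 4316 * 4e-6 * 20
= 0.3453 MPa

0.3453


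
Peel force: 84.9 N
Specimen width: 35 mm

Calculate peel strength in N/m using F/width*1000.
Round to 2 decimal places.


Peel strength = 84.9 / 35 * 1000 = 2425.71 N/m

2425.71


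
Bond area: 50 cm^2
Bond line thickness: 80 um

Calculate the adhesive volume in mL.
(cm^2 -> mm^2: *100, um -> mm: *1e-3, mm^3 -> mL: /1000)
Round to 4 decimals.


V = 50*100 * 80*1e-3 / 1000
= 0.4000 mL

0.4000


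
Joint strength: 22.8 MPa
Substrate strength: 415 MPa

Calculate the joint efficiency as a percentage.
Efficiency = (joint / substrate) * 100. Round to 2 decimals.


Efficiency = (22.8 / 415) * 100 = 5.49%

5.49


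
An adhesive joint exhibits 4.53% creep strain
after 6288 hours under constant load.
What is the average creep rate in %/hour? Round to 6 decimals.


Creep rate = strain / time
= 4.53 / 6288
= 0.000720 %/h

0.000720


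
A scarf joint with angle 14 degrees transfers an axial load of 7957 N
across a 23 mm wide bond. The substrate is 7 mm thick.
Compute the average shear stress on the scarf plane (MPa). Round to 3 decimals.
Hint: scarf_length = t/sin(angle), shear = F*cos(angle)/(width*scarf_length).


scarf_length = 7 / sin(14 deg) = 28.9350 mm
cos(14 deg) = 0.970296
shear stress = 7957 * 0.970296 / (23 * 28.9350)
= 11.601 MPa

11.601


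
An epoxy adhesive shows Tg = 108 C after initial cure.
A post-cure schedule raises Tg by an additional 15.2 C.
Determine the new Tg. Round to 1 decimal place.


New Tg = 108 + 15.2
= 123.2 C

123.2


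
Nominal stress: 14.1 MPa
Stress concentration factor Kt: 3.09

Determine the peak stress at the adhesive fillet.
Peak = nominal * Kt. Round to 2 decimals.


Peak stress = 14.1 * 3.09
= 43.57 MPa

43.57


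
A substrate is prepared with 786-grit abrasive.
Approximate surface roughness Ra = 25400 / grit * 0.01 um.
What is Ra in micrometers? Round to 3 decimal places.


Ra = 25400 / 786 * 0.01 = 0.323 um

0.323


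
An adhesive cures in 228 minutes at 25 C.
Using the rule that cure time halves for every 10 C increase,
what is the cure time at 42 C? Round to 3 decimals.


Factor = 2^((42 - 25) / 10) = 3.2490
Cure time = 228 / 3.2490
= 70.175 minutes

70.175


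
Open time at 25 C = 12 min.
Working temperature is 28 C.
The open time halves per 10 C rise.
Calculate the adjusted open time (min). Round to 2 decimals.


factor = 2^((28 - 25) / 10) = 1.2311
ot = 12 / 1.2311 = 9.75 min

9.75


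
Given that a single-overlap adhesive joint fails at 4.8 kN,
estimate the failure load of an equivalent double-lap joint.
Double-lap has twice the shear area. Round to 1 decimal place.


Double-lap factor = 2
Expected load = 4.8 * 2 = 9.6 kN

9.6


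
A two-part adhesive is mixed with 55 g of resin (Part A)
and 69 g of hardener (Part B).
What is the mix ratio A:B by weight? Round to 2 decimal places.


Mix ratio = mass_A / mass_B
= 55 / 69
= 0.80

0.80


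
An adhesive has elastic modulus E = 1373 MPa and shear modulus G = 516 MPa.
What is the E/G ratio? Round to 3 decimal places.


E/G = 1373 / 516 = 2.661

2.661


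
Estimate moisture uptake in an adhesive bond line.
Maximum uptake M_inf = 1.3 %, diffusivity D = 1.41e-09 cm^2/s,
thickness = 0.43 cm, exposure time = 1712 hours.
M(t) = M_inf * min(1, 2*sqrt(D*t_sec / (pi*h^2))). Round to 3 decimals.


Convert time: 1712 h = 6163200 s
ratio = min(1, 2*sqrt(1.41e-09*6163200/(pi*0.43^2)))
= 0.244624
M(t) = 1.3 * 0.244624 = 0.318%

0.318


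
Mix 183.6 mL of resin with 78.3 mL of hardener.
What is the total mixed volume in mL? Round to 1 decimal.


Total = 183.6 + 78.3 = 261.9 mL

261.9


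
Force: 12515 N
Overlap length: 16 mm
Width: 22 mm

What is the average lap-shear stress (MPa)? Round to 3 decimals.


Average shear stress = F / (overlap * width)
= 12515 / (16 * 22)
= 35.554 MPa

35.554


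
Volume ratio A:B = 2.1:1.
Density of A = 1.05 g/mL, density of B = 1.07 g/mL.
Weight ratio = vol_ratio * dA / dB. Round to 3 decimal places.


Wt ratio = 2.1 * 1.05 / 1.07
= 2.061

2.061


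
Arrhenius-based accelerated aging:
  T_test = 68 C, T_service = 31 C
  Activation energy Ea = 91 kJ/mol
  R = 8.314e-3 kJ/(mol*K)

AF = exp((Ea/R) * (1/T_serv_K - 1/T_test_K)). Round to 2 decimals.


T_test_K = 341.15, T_serv_K = 304.15
AF = exp((91/8.314e-3) * (1/304.15 - 1/341.15))
= 49.55

49.55


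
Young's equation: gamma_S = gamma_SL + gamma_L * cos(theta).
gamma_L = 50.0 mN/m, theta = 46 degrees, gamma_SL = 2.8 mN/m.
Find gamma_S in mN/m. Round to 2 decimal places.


cos(46 deg) = 0.694658
gamma_S = 2.8 + 50.0 * 0.694658
= 37.53 mN/m

37.53


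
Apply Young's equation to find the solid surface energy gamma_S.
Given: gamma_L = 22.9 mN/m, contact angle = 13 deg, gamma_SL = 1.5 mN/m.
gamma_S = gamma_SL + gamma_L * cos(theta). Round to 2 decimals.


theta_rad = 13 * pi/180 = 0.226893
gamma_S = 1.5 + 22.9 * cos(0.226893)
= 23.81 mN/m

23.81


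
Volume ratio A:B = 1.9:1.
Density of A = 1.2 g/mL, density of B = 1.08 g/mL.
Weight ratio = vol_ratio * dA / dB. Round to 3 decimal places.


Wt ratio = 1.9 * 1.2 / 1.08
= 2.111

2.111


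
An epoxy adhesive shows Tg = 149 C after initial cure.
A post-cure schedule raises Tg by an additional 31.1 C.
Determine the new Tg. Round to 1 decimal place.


New Tg = 149 + 31.1
= 180.1 C

180.1


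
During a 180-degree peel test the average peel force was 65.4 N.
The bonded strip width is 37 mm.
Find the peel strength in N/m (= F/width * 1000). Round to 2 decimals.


Peel strength = F/width * 1000
= 65.4 / 37 * 1000
= 1767.57 N/m

1767.57


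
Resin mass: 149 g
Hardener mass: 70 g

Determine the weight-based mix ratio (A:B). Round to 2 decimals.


Ratio = 149 / 70 = 2.13

2.13


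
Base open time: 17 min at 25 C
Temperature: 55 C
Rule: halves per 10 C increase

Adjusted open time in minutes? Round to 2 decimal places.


Acceleration = 2^((55-25)/10) = 8.0000
Open time = 17 / 8.0000 = 2.13 min

2.13


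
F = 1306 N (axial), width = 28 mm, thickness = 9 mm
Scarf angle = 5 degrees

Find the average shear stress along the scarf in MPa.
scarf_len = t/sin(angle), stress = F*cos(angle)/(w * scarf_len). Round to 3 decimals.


scarf_len = 9/sin(5 deg) = 103.2634
cos(5 deg) = 0.996195
stress = 1306*0.996195/(28*103.2634) = 0.450 MPa

0.450


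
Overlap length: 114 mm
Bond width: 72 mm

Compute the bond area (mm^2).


Bond area = 114 * 72 = 8208 mm^2

8208


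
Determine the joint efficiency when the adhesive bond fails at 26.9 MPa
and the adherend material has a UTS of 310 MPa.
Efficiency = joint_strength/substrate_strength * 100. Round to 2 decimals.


Joint efficiency = 26.9 / 310 * 100
= 8.68%

8.68


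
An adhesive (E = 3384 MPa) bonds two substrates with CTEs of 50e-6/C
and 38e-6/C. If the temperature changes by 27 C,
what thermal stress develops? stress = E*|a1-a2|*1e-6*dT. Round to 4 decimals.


Stress = 3384 * |50 - 38| * 1e-6 * 27
= 1.0964 MPa

1.0964


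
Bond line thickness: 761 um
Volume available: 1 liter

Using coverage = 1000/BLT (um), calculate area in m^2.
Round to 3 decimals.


1 L = 1e6 mm^3, thickness = 761 um = 0.761 mm
Area = 1e6 / 0.761 mm^2 = (1e6 / 0.761) / 1e6 m^2 = 1000 / 761 m^2
= 1.314 m^2

1.314


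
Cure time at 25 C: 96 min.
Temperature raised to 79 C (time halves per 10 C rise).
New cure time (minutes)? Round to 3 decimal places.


Acceleration factor = 2^(54/10) = 42.2243
New time = 96 / 42.2243 = 2.274 min

2.274


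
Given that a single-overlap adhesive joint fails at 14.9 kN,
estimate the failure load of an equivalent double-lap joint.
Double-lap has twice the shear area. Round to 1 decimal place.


Double-lap factor = 2
Expected load = 14.9 * 2 = 29.8 kN

29.8


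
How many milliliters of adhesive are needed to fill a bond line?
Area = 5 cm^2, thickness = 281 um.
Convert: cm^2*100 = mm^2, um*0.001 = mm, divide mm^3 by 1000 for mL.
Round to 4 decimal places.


= (5 * 100) * (281 * 0.001) / 1000
= 0.1405 mL

0.1405


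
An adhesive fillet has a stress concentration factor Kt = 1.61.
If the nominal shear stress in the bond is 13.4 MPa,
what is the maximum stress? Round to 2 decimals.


Max stress = 13.4 * 1.61 = 21.57 MPa

21.57


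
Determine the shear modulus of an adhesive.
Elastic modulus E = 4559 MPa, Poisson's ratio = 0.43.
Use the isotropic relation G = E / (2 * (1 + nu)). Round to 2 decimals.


G = 4559 / (2*(1+0.43)) = 4559 / 2.86
= 1594.06 MPa

1594.06


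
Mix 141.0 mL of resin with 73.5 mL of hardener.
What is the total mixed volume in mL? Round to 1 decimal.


Total = 141.0 + 73.5 = 214.5 mL

214.5


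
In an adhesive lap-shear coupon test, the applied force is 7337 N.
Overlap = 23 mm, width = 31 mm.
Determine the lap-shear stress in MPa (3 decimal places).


stress = F / (overlap * width)
= 7337 / (23 * 31)
= 10.290 MPa

10.290


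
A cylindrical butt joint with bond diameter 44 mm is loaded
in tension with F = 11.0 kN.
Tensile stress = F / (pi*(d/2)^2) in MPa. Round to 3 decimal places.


Area = pi * (44/2)^2 = 1520.5308 mm^2
Stress = 11.0*1000 / 1520.5308
= 7.234 MPa

7.234


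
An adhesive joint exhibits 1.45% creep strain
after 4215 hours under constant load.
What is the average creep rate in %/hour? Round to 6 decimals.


Creep rate = strain / time
= 1.45 / 4215
= 0.000344 %/h

0.000344


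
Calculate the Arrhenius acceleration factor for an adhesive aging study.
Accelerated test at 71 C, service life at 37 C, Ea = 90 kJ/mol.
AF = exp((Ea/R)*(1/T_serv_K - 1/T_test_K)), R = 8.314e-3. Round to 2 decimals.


T_test = 344.15 K, T_serv = 310.15 K
Ea/R = 90 / 0.008314 = 10825.11
AF = exp(10825.11 * (1/310.15 - 1/344.15))
= 31.44

31.44


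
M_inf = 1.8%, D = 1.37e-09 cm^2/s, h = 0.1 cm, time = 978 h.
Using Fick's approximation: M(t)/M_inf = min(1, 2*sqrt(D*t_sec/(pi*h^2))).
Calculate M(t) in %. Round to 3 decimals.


t = 3520800 s
ratio = min(1, 2*sqrt(1.37e-09*3520800/(pi*0.0100)))
= 0.783675
M(t) = 1.8 * 0.783675 = 1.411%

1.411


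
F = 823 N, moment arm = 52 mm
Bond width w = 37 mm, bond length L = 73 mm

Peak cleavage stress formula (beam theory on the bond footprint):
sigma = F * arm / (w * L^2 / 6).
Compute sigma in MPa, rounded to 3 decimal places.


sigma = (823 * 52) / (37 * 5329 / 6)
= 42796 * 6 / 197173
= 256776 / 197173
= 1.302 MPa

1.302


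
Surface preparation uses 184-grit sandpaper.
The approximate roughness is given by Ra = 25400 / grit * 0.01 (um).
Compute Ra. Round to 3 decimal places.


Ra = 25400 / 184 * 0.01
= 254 / 184
= 1.380 um

1.380


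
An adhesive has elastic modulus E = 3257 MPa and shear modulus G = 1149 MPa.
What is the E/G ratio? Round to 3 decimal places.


E/G = 3257 / 1149 = 2.835

2.835


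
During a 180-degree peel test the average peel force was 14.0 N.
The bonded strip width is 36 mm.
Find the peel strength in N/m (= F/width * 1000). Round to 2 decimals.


Peel strength = F/width * 1000
= 14.0 / 36 * 1000
= 388.89 N/m

388.89


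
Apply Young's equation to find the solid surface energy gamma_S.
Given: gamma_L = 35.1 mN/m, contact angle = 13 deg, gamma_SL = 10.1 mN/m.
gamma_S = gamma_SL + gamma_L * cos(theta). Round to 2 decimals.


theta_rad = 13 * pi/180 = 0.226893
gamma_S = 10.1 + 35.1 * cos(0.226893)
= 44.30 mN/m

44.30


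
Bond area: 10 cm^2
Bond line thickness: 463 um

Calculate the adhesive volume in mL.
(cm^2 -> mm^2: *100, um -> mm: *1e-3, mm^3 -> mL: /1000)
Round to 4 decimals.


V = 10*100 * 463*1e-3 / 1000
= 0.4630 mL

0.4630


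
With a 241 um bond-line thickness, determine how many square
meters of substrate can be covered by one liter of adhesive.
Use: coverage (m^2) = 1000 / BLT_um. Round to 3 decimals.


Coverage = 1000 / 241 = 4.149 m^2

4.149


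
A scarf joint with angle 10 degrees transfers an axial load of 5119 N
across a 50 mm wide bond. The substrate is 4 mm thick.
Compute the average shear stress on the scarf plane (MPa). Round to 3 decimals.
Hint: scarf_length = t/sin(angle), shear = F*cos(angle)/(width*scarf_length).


scarf_length = 4 / sin(10 deg) = 23.0351 mm
cos(10 deg) = 0.984808
shear stress = 5119 * 0.984808 / (50 * 23.0351)
= 4.377 MPa

4.377


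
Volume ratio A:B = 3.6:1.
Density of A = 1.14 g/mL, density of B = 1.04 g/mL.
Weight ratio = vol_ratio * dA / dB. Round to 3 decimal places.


Wt ratio = 3.6 * 1.14 / 1.04
= 3.946

3.946


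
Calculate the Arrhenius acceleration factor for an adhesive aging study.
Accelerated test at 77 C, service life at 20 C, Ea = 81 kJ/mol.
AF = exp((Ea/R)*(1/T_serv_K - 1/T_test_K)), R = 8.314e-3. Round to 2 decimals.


T_test = 350.15 K, T_serv = 293.15 K
Ea/R = 81 / 0.008314 = 9742.60
AF = exp(9742.60 * (1/293.15 - 1/350.15))
= 223.66

223.66


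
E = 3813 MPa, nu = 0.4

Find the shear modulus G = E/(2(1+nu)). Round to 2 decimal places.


G = 3813 / (2 * 1.40)
= 1361.79 MPa

1361.79


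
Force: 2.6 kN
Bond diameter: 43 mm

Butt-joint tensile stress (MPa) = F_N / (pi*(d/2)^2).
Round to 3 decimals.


F_N = 2.6 * 1000 = 2600.0 N
A = pi*(21.5)^2 = 1452.2012 mm^2
stress = 2600.0 / 1452.2012 = 1.790 MPa

1.790


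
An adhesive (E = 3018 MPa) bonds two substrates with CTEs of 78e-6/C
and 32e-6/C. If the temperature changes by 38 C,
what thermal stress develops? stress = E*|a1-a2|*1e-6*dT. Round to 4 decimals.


Stress = 3018 * |78 - 32| * 1e-6 * 38
= 5.2755 MPa

5.2755


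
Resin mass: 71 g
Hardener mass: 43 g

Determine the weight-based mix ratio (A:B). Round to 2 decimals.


Ratio = 71 / 43 = 1.65

1.65


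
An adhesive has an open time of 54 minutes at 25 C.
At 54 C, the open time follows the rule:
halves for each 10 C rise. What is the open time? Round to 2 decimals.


Factor = 2^((54-25)/10) = 7.4643
Open time = 54 / 7.4643 = 7.23 min

7.23


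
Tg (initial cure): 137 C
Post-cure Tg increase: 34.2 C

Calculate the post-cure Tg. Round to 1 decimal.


Post-cure Tg = 137 + 34.2 = 171.2 C

171.2


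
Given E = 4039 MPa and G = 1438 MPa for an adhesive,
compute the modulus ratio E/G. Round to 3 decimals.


E/G ratio = 4039 / 1438 = 2.809

2.809


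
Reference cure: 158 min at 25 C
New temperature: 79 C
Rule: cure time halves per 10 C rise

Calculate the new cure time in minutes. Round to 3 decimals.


factor = 2^((79-25)/10) = 42.2243
t_new = 158 / 42.2243 = 3.742 min

3.742


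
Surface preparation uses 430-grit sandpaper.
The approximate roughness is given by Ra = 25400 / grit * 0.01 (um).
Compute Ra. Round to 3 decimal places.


Ra = 25400 / 430 * 0.01
= 254 / 430
= 0.591 um

0.591


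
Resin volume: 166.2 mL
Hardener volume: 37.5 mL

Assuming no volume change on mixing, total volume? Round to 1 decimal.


V_total = 166.2 + 37.5 = 203.7 mL

203.7


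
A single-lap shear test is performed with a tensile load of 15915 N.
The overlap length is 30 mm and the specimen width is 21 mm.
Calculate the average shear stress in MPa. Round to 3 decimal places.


Shear stress = F / (overlap * width)
= 15915 / (30 * 21)
= 15915 / 630
= 25.262 MPa

25.262


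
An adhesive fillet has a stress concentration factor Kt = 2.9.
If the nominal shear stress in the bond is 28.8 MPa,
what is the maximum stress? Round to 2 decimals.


Max stress = 28.8 * 2.9 = 83.52 MPa

83.52


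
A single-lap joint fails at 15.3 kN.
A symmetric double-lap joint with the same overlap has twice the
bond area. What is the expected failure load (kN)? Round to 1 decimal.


Double-lap load = 2 * 15.3 = 30.6 kN

30.6


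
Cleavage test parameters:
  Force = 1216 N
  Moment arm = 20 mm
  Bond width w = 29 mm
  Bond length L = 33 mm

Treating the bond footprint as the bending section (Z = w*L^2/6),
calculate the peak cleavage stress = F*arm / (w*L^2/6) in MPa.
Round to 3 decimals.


M = 1216 * 20 = 24320 N*mm
Z = 29 * 33^2 / 6 = 31581 / 6 mm^3
sigma = M / Z = 6 * 24320 / 31581 = 145920 / 31581
= 4.620 MPa

4.620


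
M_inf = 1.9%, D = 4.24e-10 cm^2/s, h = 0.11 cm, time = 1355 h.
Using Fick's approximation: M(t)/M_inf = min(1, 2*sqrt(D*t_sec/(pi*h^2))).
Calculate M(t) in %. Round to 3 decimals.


t = 4878000 s
ratio = min(1, 2*sqrt(4.24e-10*4878000/(pi*0.0121)))
= 0.466516
M(t) = 1.9 * 0.466516 = 0.886%

0.886


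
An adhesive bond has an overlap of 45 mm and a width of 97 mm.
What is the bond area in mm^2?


Bond area = overlap * width
= 45 * 97
= 4365 mm^2

4365


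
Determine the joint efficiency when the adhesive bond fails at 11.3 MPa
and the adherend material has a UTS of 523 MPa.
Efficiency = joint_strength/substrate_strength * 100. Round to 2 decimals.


Joint efficiency = 11.3 / 523 * 100
= 2.16%

2.16


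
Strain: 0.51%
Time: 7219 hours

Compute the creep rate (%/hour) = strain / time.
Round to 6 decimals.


Creep rate = 0.51 / 7219
= 0.000071 %/h

0.000071


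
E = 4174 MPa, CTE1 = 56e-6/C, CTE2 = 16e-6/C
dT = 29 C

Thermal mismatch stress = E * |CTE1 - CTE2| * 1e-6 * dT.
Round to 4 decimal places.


= 4174 * 40e-6 * 29
= 4.8418 MPa

4.8418


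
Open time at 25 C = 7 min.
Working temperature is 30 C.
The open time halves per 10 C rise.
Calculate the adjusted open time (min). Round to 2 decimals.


factor = 2^((30 - 25) / 10) = 1.4142
ot = 7 / 1.4142 = 4.95 min

4.95


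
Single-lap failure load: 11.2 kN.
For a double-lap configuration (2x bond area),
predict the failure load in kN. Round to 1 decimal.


Failure load = 11.2 * 2 = 22.4 kN

22.4


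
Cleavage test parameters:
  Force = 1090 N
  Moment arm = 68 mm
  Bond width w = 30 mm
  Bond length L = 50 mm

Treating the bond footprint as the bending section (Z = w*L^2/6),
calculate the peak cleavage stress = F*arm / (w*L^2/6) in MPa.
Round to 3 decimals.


M = 1090 * 68 = 74120 N*mm
Z = 30 * 50^2 / 6 = 75000 / 6 mm^3
sigma = M / Z = 6 * 74120 / 75000 = 444720 / 75000
= 5.930 MPa

5.930


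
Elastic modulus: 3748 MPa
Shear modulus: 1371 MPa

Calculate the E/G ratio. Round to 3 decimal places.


E / G = 3748 / 1371 = 2.734

2.734


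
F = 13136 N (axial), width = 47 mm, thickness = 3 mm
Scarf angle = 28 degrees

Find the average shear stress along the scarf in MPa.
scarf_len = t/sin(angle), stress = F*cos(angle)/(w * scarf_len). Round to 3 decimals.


scarf_len = 3/sin(28 deg) = 6.3902
cos(28 deg) = 0.882948
stress = 13136*0.882948/(47*6.3902) = 38.618 MPa

38.618


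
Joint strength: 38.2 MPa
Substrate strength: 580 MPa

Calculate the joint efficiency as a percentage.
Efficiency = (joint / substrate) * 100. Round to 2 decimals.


Efficiency = (38.2 / 580) * 100 = 6.59%

6.59


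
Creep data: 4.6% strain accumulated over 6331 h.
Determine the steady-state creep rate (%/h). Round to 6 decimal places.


Rate = 4.6 / 6331 = 0.000727 %/h

0.000727


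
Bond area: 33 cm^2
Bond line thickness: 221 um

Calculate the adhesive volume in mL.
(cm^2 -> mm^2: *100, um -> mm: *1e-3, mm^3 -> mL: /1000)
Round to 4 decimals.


V = 33*100 * 221*1e-3 / 1000
= 0.7293 mL

0.7293


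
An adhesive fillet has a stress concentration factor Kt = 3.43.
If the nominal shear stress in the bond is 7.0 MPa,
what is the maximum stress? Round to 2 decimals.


Max stress = 7.0 * 3.43 = 24.01 MPa

24.01


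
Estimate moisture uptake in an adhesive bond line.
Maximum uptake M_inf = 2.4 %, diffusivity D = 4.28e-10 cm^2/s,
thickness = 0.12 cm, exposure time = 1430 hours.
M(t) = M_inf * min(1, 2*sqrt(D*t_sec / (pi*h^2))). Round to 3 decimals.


Convert time: 1430 h = 5148000 s
ratio = min(1, 2*sqrt(4.28e-10*5148000/(pi*0.12^2)))
= 0.441382
M(t) = 2.4 * 0.441382 = 1.059%

1.059


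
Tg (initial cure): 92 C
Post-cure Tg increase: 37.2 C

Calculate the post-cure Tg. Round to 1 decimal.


Post-cure Tg = 92 + 37.2 = 129.2 C

129.2


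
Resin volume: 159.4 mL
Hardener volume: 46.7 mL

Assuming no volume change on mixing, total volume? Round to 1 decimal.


V_total = 159.4 + 46.7 = 206.1 mL

206.1


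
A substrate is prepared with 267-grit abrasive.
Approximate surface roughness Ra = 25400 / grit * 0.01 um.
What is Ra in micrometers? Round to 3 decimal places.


Ra = 25400 / 267 * 0.01 = 0.951 um

0.951


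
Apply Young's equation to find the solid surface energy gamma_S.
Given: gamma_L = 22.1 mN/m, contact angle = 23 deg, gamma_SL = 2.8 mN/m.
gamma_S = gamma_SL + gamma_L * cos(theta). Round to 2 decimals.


theta_rad = 23 * pi/180 = 0.401426
gamma_S = 2.8 + 22.1 * cos(0.401426)
= 23.14 mN/m

23.14


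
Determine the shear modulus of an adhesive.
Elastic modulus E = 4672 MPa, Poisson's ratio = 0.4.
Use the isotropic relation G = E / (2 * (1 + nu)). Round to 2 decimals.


G = 4672 / (2*(1+0.4)) = 4672 / 2.80
= 1668.57 MPa

1668.57


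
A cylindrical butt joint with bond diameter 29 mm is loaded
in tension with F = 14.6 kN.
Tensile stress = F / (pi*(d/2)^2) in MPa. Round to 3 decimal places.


Area = pi * (29/2)^2 = 660.5199 mm^2
Stress = 14.6*1000 / 660.5199
= 22.104 MPa

22.104


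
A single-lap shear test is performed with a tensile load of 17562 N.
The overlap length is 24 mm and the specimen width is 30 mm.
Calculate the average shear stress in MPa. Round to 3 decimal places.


Shear stress = F / (overlap * width)
= 17562 / (24 * 30)
= 17562 / 720
= 24.392 MPa

24.392


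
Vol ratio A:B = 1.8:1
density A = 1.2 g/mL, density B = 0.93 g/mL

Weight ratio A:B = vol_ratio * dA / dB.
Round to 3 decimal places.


Weight ratio = 1.8 * 1.2 / 0.93
= 2.323

2.323


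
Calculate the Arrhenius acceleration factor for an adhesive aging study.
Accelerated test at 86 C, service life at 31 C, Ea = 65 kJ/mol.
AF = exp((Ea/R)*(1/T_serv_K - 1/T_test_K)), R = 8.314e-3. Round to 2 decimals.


T_test = 359.15 K, T_serv = 304.15 K
Ea/R = 65 / 0.008314 = 7818.14
AF = exp(7818.14 * (1/304.15 - 1/359.15))
= 51.24

51.24


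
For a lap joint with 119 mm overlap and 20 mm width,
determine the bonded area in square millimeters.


Area = 119 * 20 = 2380 mm^2

2380


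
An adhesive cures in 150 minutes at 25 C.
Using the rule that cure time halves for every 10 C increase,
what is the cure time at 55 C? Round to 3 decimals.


Factor = 2^((55 - 25) / 10) = 8.0000
Cure time = 150 / 8.0000
= 18.750 minutes

18.750


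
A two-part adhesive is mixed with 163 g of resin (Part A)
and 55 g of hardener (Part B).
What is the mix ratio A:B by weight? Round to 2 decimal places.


Mix ratio = mass_A / mass_B
= 163 / 55
= 2.96

2.96


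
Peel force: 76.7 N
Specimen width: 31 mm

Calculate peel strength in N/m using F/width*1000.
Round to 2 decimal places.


Peel strength = 76.7 / 31 * 1000 = 2474.19 N/m

2474.19


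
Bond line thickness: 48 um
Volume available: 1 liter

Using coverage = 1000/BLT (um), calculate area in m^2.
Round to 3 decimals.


1 L = 1e6 mm^3, thickness = 48 um = 0.048 mm
Area = 1e6 / 0.048 mm^2 = (1e6 / 0.048) / 1e6 m^2 = 1000 / 48 m^2
= 20.833 m^2

20.833


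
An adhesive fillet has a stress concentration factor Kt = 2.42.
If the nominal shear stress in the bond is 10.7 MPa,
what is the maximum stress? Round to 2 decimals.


Max stress = 10.7 * 2.42 = 25.89 MPa

25.89


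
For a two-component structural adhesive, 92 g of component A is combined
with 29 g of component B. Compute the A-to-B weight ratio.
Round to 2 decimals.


Weight ratio A:B = 92 / 29
= 3.17

3.17


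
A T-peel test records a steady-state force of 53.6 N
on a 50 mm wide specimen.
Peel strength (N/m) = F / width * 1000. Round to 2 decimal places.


Peel strength = 53.6 / 50 * 1000
= 1072.00 N/m

1072.00


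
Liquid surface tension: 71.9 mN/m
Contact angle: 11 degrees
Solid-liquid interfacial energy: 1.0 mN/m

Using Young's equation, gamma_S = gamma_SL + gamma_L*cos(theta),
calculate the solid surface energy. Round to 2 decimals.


gamma_S = 1.0 + 71.9 * cos(11)
= 71.58 mN/m

71.58


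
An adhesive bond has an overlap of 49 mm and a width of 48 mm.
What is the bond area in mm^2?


Bond area = overlap * width
= 49 * 48
= 2352 mm^2

2352


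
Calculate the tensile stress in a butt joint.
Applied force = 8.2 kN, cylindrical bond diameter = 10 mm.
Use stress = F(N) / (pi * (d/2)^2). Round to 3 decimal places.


A = pi * 5.0^2 = 78.5398 mm^2
sigma = 8200.0 / 78.5398 = 104.406 MPa

104.406


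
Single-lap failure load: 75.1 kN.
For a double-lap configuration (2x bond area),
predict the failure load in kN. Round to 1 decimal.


Failure load = 75.1 * 2 = 150.2 kN

150.2


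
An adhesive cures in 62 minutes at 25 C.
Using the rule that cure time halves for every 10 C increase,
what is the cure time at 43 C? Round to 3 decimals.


Factor = 2^((43 - 25) / 10) = 3.4822
Cure time = 62 / 3.4822
= 17.805 minutes

17.805


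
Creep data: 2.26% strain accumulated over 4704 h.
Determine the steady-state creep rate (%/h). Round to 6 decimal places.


Rate = 2.26 / 4704 = 0.000480 %/h

0.000480


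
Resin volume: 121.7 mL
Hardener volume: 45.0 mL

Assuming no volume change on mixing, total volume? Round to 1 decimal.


V_total = 121.7 + 45.0 = 166.7 mL

166.7


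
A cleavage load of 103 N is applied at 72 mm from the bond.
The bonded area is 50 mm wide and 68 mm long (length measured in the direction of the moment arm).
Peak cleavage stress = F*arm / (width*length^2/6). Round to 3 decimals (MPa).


Moment = 103 * 72 = 7416 N*mm
Section modulus = 50 * 4624 / 6 = 231200 / 6 mm^3
Stress = 7416 / (231200 / 6) = 44496 / 231200
= 0.192 MPa

0.192


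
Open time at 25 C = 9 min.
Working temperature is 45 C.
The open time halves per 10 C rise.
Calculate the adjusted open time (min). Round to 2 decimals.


factor = 2^((45 - 25) / 10) = 4.0000
ot = 9 / 4.0000 = 2.25 min

2.25


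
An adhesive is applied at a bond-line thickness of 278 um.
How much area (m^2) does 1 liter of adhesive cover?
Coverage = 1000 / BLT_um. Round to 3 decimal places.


Coverage = 1000 / 278 = 3.597 m^2

3.597


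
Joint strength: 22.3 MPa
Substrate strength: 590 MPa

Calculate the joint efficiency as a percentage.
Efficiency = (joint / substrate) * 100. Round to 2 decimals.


Efficiency = (22.3 / 590) * 100 = 3.78%

3.78


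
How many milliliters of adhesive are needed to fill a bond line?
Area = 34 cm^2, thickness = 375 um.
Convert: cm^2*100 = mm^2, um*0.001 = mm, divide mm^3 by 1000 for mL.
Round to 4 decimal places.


= (34 * 100) * (375 * 0.001) / 1000
= 1.2750 mL

1.2750


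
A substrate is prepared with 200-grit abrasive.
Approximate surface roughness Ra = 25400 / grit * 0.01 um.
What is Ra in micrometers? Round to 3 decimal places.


Ra = 25400 / 200 * 0.01 = 1.270 um

1.270


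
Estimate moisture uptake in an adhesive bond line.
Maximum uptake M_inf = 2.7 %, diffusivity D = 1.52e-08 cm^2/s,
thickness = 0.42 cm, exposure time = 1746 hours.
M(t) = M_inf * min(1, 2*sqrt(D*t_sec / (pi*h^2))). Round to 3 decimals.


Convert time: 1746 h = 6285600 s
ratio = min(1, 2*sqrt(1.52e-08*6285600/(pi*0.42^2)))
= 0.830426
M(t) = 2.7 * 0.830426 = 2.242%

2.242


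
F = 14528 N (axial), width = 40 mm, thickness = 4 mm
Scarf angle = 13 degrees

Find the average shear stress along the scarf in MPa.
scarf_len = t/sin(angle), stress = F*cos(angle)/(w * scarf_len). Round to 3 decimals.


scarf_len = 4/sin(13 deg) = 17.7816
cos(13 deg) = 0.974370
stress = 14528*0.974370/(40*17.7816) = 19.902 MPa

19.902


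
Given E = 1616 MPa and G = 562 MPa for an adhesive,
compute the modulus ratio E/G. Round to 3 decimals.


E/G ratio = 1616 / 562 = 2.875

2.875


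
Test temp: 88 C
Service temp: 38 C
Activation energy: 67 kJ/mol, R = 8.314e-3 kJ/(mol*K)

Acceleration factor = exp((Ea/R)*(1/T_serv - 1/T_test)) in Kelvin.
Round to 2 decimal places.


AF = exp((67/0.008314)*(1/311.15 - 1/361.15))
= 36.08

36.08


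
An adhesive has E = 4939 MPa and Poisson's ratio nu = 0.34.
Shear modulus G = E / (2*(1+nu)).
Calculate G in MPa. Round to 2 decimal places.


G = 4939 / (2*(1+0.34))
= 4939 / 2.68
= 1842.91 MPa

1842.91


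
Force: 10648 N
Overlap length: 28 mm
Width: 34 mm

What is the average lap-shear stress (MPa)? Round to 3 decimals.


Average shear stress = F / (overlap * width)
= 10648 / (28 * 34)
= 11.185 MPa

11.185


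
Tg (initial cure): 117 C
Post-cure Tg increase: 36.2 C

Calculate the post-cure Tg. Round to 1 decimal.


Post-cure Tg = 117 + 36.2 = 153.2 C

153.2


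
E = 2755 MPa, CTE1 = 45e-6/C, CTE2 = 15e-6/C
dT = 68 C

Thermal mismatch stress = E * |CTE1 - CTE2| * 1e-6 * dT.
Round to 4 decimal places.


= 2755 * 30e-6 * 68
= 5.6202 MPa

5.6202


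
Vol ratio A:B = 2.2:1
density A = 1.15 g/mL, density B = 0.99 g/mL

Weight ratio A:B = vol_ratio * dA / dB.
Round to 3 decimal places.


Weight ratio = 2.2 * 1.15 / 0.99
= 2.556

2.556


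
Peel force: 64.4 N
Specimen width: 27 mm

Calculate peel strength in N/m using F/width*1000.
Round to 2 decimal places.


Peel strength = 64.4 / 27 * 1000 = 2385.19 N/m

2385.19


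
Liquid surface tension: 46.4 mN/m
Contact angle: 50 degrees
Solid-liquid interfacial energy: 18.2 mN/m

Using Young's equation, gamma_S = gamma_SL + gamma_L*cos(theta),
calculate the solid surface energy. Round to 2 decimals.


gamma_S = 18.2 + 46.4 * cos(50)
= 48.03 mN/m

48.03


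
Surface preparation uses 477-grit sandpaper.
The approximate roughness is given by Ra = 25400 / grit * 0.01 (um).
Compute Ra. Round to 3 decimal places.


Ra = 25400 / 477 * 0.01
= 254 / 477
= 0.532 um

0.532


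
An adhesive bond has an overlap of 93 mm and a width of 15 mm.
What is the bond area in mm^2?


Bond area = overlap * width
= 93 * 15
= 1395 mm^2

1395


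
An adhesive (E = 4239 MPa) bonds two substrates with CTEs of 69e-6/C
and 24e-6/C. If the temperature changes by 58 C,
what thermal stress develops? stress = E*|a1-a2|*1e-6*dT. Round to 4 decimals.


Stress = 4239 * |69 - 24| * 1e-6 * 58
= 11.0638 MPa

11.0638


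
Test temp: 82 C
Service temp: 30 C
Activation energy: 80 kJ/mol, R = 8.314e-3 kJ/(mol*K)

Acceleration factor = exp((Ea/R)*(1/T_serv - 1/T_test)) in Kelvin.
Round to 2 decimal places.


AF = exp((80/0.008314)*(1/303.15 - 1/355.15))
= 104.32

104.32


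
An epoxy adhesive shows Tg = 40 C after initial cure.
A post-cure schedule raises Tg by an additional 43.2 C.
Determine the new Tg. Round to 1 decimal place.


New Tg = 40 + 43.2
= 83.2 C

83.2


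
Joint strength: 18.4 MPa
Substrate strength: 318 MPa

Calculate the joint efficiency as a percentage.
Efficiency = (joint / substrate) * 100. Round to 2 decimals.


Efficiency = (18.4 / 318) * 100 = 5.79%

5.79


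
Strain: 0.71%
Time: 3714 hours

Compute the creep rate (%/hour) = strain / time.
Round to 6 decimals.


Creep rate = 0.71 / 3714
= 0.000191 %/h

0.000191


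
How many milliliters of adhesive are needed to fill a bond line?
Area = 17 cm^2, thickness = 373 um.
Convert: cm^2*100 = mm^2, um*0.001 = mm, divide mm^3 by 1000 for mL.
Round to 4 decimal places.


= (17 * 100) * (373 * 0.001) / 1000
= 0.6341 mL

0.6341


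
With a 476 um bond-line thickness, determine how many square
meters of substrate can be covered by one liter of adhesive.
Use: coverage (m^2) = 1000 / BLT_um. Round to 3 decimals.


Coverage = 1000 / 476 = 2.101 m^2

2.101


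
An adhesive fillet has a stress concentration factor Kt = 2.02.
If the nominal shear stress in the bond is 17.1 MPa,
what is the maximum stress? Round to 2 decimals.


Max stress = 17.1 * 2.02 = 34.54 MPa

34.54


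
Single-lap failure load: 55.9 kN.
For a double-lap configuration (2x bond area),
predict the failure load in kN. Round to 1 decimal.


Failure load = 55.9 * 2 = 111.8 kN

111.8


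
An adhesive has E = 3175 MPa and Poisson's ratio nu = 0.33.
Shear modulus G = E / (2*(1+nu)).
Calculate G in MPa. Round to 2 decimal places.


G = 3175 / (2*(1+0.33))
= 3175 / 2.66
= 1193.61 MPa

1193.61


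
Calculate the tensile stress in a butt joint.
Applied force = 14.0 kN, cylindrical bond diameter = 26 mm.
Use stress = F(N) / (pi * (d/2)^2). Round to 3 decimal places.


A = pi * 13.0^2 = 530.9292 mm^2
sigma = 14000.0 / 530.9292 = 26.369 MPa

26.369


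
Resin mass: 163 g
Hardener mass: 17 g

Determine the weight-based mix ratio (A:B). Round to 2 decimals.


Ratio = 163 / 17 = 9.59

9.59


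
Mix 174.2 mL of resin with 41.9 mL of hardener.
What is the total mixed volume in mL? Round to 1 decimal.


Total = 174.2 + 41.9 = 216.1 mL

216.1


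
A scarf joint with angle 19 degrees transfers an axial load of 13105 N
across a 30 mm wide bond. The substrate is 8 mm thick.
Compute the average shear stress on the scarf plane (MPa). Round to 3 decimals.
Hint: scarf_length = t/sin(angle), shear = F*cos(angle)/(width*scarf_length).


scarf_length = 8 / sin(19 deg) = 24.5724 mm
cos(19 deg) = 0.945519
shear stress = 13105 * 0.945519 / (30 * 24.5724)
= 16.809 MPa

16.809


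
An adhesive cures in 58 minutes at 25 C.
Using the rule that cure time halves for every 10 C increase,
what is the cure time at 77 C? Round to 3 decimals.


Factor = 2^((77 - 25) / 10) = 36.7583
Cure time = 58 / 36.7583
= 1.578 minutes

1.578
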